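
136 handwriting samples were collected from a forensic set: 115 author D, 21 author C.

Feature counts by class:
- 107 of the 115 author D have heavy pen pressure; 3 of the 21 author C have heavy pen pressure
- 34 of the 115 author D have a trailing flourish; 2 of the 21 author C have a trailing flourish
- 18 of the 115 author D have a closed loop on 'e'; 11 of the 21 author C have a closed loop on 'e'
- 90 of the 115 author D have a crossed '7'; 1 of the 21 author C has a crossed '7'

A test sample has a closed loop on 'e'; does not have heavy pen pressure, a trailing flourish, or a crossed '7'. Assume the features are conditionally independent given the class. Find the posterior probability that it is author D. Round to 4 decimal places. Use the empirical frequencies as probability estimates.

0.0231

author D: (115/136) × (8/115) × (81/115) × (18/115) × (25/115) ≈ 0.00140979
author C: (21/136) × (18/21) × (19/21) × (11/21) × (20/21) ≈ 0.0597382
P(author D | x) = 0.00140979 / 0.06114799 ≈ 0.0231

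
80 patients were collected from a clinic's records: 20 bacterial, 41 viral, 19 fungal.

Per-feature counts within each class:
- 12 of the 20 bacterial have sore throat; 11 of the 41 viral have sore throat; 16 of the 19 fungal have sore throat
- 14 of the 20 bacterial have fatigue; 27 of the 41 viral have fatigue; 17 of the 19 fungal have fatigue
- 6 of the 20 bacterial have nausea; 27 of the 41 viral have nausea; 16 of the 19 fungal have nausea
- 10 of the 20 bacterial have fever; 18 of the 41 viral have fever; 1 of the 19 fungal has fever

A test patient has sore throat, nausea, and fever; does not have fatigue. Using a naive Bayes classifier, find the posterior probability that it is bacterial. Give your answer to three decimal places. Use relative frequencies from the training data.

0.318

bacterial: (20/80) × (12/20) × (6/20) × (6/20) × (10/20) = 0.00675
viral: (41/80) × (11/41) × (14/41) × (27/41) × (18/41) ≈ 0.0135742
fungal: (19/80) × (16/19) × (2/19) × (16/19) × (1/19) ≈ 0.000933081
P(bacterial | x) = 0.00675 / 0.021257281 ≈ 0.318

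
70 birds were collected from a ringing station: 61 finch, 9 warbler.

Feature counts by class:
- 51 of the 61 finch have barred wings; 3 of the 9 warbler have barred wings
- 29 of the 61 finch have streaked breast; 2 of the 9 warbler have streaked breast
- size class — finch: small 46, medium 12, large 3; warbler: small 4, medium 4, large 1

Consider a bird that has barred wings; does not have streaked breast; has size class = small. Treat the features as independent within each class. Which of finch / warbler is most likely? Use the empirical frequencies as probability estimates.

finch

finch: (61/70) × (51/61) × (32/61) × (46/61) ≈ 0.288217
warbler: (9/70) × (3/9) × (7/9) × (4/9) ≈ 0.0148148
Highest score → finch.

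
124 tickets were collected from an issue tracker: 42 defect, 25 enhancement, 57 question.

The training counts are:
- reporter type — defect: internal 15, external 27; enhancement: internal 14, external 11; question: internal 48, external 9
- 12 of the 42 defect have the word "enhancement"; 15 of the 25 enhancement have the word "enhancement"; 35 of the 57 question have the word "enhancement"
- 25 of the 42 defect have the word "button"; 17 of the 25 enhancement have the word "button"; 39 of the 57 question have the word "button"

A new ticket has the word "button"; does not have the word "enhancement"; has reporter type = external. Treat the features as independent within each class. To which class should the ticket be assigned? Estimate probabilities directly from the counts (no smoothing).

defect: (42/124) × (27/42) × (30/42) × (25/42) ≈ 0.0925774
enhancement: (25/124) × (11/25) × (10/25) × (17/25) ≈ 0.024129
question: (57/124) × (9/57) × (22/57) × (39/57) ≈ 0.0191672
Highest score → defect.

defect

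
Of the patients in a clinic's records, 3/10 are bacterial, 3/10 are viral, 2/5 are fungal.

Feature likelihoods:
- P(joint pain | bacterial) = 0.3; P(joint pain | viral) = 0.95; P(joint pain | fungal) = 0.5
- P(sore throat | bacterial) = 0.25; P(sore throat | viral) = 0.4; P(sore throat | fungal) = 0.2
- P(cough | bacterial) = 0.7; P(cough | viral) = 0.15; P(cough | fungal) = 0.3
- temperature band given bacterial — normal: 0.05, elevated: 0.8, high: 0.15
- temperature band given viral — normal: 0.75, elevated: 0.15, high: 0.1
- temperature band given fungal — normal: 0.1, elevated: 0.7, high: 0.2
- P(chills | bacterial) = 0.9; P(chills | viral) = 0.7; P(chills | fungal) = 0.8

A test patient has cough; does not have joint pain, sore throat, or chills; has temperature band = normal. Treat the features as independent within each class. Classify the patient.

bacterial: 0.3 × (1−0.3) × (1−0.25) × 0.7 × 0.05 × (1−0.9) = 0.00055125
viral: 0.3 × (1−0.95) × (1−0.4) × 0.15 × 0.75 × (1−0.7) = 0.00030375
fungal: 0.4 × (1−0.5) × (1−0.2) × 0.3 × 0.1 × (1−0.8) = 0.00096
Highest score → fungal.

fungal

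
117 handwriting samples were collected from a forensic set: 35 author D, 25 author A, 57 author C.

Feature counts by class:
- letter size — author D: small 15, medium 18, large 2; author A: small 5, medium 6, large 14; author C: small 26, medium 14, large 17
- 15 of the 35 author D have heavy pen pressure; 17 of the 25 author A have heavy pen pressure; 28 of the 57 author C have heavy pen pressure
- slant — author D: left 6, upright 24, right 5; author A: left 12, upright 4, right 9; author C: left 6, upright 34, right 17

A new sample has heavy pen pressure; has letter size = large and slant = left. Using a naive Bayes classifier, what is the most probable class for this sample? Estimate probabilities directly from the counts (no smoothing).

author A

author D: (35/117) × (2/35) × (15/35) × (6/35) ≈ 0.00125589
author A: (25/117) × (14/25) × (17/25) × (12/25) ≈ 0.0390564
author C: (57/117) × (17/57) × (28/57) × (6/57) ≈ 0.00751316
Highest score → author A.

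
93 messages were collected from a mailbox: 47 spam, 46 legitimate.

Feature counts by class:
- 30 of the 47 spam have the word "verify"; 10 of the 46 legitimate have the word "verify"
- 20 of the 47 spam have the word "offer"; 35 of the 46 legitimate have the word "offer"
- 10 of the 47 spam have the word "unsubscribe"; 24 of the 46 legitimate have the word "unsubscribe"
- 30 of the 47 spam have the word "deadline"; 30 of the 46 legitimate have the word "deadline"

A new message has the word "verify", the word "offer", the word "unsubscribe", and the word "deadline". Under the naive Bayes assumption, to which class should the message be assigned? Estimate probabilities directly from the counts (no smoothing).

spam: (47/93) × (30/47) × (20/47) × (10/47) × (30/47) ≈ 0.0186421
legitimate: (46/93) × (10/46) × (35/46) × (24/46) × (30/46) ≈ 0.0278384
Highest score → legitimate.

legitimate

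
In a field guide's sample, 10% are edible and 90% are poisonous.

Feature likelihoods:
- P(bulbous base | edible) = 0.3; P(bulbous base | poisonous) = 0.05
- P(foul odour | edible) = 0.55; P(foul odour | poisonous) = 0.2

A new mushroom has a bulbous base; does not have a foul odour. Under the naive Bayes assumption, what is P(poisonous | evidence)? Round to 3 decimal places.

edible: 0.1 × 0.3 × (1−0.55) = 0.0135
poisonous: 0.9 × 0.05 × (1−0.2) = 0.036
P(poisonous | x) = 0.036 / 0.0495 ≈ 0.727

0.727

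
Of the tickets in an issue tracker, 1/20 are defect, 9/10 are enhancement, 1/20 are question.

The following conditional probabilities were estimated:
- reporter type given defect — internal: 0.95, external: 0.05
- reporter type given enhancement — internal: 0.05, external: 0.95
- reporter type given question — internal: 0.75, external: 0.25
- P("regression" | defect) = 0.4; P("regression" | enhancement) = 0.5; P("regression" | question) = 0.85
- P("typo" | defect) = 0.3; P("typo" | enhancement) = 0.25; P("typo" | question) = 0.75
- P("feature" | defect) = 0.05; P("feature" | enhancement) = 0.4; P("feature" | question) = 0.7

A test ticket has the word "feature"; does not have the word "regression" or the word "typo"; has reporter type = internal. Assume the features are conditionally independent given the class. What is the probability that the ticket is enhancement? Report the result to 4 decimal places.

defect: 0.05 × 0.95 × (1−0.4) × (1−0.3) × 0.05 = 0.0009975
enhancement: 0.9 × 0.05 × (1−0.5) × (1−0.25) × 0.4 = 0.00675
question: 0.05 × 0.75 × (1−0.85) × (1−0.75) × 0.7 = 0.000984375
P(enhancement | x) = 0.00675 / 0.008731875 ≈ 0.7730

0.7730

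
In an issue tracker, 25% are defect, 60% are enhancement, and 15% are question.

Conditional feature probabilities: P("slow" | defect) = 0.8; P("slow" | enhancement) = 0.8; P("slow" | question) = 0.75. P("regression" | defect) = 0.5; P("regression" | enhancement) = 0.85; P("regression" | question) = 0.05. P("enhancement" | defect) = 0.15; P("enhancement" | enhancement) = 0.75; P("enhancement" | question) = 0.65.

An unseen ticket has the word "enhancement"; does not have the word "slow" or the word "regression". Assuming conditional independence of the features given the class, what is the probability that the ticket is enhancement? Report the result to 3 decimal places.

0.334

defect: 0.25 × (1−0.8) × (1−0.5) × 0.15 = 0.00375
enhancement: 0.6 × (1−0.8) × (1−0.85) × 0.75 = 0.0135
question: 0.15 × (1−0.75) × (1−0.05) × 0.65 = 0.02315625
P(enhancement | x) = 0.0135 / 0.04040625 ≈ 0.334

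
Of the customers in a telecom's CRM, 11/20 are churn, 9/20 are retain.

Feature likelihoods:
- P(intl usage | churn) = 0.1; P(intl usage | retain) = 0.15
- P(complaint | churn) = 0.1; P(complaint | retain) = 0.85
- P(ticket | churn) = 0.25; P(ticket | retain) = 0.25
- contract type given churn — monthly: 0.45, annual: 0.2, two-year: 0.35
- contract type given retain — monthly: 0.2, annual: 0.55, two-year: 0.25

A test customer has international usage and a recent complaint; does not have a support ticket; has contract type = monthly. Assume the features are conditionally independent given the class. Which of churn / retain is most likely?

retain

churn: 0.55 × 0.1 × 0.1 × (1−0.25) × 0.45 = 0.00185625
retain: 0.45 × 0.15 × 0.85 × (1−0.25) × 0.2 = 0.00860625
Highest score → retain.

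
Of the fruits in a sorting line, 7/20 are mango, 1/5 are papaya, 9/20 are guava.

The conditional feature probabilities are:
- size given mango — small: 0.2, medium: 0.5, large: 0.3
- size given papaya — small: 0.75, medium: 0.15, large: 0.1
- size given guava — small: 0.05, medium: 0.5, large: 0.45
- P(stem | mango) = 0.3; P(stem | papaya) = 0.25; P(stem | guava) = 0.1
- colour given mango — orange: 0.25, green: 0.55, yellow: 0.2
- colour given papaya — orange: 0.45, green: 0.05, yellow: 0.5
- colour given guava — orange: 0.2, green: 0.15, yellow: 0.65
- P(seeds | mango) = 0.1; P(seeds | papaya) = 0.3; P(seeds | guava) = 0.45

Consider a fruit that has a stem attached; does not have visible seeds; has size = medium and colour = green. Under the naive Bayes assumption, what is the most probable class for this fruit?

mango: 0.35 × 0.5 × 0.3 × 0.55 × (1−0.1) = 0.0259875
papaya: 0.2 × 0.15 × 0.25 × 0.05 × (1−0.3) = 0.0002625
guava: 0.45 × 0.5 × 0.1 × 0.15 × (1−0.45) = 0.00185625
Highest score → mango.

mango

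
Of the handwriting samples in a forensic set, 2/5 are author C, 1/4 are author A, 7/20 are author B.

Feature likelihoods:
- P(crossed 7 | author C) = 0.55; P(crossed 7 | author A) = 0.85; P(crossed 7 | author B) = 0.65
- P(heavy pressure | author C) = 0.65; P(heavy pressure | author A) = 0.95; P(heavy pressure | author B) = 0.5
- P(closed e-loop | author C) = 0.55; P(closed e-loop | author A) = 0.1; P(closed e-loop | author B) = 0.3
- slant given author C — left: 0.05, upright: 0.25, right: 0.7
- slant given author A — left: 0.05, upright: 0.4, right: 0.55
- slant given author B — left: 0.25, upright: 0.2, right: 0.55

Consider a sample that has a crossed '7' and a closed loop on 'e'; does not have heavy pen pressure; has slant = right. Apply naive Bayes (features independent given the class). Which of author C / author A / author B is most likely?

author C: 0.4 × 0.55 × (1−0.65) × 0.55 × 0.7 = 0.029645
author A: 0.25 × 0.85 × (1−0.95) × 0.1 × 0.55 = 0.000584375
author B: 0.35 × 0.65 × (1−0.5) × 0.3 × 0.55 = 0.01876875
Highest score → author C.

author C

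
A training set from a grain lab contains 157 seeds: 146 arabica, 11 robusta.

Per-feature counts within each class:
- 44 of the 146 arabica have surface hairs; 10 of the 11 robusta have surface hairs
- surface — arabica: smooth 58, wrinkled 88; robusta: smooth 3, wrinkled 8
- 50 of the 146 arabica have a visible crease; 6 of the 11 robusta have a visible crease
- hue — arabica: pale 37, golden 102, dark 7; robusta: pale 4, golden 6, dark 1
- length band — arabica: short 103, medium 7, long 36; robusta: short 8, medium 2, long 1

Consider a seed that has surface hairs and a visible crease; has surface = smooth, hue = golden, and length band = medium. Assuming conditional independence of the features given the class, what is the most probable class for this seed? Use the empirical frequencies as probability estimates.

arabica: (146/157) × (44/146) × (58/146) × (50/146) × (102/146) × (7/146) ≈ 0.00127714
robusta: (11/157) × (10/11) × (3/11) × (6/11) × (6/11) × (2/11) ≈ 0.000939687
Highest score → arabica.

arabica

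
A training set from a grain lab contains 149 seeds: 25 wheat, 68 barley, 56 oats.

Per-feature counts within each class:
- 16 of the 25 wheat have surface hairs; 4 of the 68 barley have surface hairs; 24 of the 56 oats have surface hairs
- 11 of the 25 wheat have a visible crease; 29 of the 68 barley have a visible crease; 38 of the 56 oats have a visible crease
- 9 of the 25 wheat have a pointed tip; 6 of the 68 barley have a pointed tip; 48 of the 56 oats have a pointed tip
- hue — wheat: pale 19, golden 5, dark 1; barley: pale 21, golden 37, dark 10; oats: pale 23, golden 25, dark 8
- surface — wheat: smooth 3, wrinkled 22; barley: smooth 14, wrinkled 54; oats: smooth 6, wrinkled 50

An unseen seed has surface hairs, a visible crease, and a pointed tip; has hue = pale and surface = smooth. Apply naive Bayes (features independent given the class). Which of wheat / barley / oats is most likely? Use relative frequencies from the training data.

wheat: (25/149) × (16/25) × (11/25) × (9/25) × (19/25) × (3/25) ≈ 0.00155126
barley: (68/149) × (4/68) × (29/68) × (6/68) × (21/68) × (14/68) ≈ 0.0000642295
oats: (56/149) × (24/56) × (38/56) × (48/56) × (23/56) × (6/56) ≈ 0.00412265
Highest score → oats.

oats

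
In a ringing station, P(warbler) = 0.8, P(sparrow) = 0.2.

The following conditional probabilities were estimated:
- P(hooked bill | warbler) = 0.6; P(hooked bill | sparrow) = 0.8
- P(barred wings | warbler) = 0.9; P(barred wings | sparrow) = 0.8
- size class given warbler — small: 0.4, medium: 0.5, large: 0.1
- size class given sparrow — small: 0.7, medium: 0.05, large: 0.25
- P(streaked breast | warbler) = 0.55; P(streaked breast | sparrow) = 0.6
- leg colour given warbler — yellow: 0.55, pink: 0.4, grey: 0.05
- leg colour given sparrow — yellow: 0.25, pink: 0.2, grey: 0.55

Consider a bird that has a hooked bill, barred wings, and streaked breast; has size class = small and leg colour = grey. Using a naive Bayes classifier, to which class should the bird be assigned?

warbler: 0.8 × 0.6 × 0.9 × 0.4 × 0.55 × 0.05 = 0.004752
sparrow: 0.2 × 0.8 × 0.8 × 0.7 × 0.6 × 0.55 = 0.029568
Highest score → sparrow.

sparrow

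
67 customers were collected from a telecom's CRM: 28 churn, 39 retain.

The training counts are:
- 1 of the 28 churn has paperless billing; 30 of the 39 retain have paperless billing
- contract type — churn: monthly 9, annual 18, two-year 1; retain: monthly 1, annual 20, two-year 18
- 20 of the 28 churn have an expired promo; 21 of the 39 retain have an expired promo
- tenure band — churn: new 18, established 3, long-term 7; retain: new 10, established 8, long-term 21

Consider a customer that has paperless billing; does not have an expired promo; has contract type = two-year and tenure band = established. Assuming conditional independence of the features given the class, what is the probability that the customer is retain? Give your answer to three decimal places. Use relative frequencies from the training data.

churn: (28/67) × (1/28) × (1/28) × (8/28) × (3/28) ≈ 0.0000163178
retain: (39/67) × (30/39) × (18/39) × (18/39) × (8/39) ≈ 0.0195654
P(retain | x) = 0.0195654 / 0.0195817178 ≈ 0.999

0.999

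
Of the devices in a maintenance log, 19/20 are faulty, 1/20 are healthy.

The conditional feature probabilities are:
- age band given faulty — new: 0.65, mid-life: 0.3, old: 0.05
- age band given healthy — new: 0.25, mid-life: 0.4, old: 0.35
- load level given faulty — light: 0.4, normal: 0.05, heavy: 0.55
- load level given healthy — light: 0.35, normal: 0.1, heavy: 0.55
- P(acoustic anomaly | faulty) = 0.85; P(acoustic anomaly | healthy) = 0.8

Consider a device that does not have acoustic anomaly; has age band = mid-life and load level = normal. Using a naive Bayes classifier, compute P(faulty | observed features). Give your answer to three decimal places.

0.842

faulty: 0.95 × 0.3 × 0.05 × (1−0.85) = 0.0021375
healthy: 0.05 × 0.4 × 0.1 × (1−0.8) = 0.0004
P(faulty | x) = 0.0021375 / 0.0025375 ≈ 0.842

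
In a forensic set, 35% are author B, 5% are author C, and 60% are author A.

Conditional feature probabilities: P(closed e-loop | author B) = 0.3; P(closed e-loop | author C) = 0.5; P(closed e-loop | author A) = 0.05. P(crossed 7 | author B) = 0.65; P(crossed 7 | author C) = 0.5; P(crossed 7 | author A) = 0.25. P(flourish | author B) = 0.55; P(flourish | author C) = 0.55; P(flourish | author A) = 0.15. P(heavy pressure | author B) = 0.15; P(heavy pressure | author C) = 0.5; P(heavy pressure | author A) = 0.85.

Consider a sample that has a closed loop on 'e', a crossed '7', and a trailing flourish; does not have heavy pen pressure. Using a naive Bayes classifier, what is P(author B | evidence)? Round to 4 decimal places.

0.8985

author B: 0.35 × 0.3 × 0.65 × 0.55 × (1−0.15) = 0.031906875
author C: 0.05 × 0.5 × 0.5 × 0.55 × (1−0.5) = 0.0034375
author A: 0.6 × 0.05 × 0.25 × 0.15 × (1−0.85) = 0.00016875
P(author B | x) = 0.031906875 / 0.035513125 ≈ 0.8985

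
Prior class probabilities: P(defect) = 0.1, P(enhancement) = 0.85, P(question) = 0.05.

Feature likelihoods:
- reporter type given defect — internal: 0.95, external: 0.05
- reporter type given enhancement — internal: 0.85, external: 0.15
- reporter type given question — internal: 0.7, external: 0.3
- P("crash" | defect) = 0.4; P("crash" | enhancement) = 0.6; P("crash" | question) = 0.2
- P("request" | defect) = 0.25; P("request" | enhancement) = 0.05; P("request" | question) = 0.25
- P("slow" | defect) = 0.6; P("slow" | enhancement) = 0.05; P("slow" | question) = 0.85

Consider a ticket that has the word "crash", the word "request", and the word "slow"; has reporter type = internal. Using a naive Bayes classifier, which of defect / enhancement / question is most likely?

defect

defect: 0.1 × 0.95 × 0.4 × 0.25 × 0.6 = 0.0057
enhancement: 0.85 × 0.85 × 0.6 × 0.05 × 0.05 = 0.00108375
question: 0.05 × 0.7 × 0.2 × 0.25 × 0.85 = 0.0014875
Highest score → defect.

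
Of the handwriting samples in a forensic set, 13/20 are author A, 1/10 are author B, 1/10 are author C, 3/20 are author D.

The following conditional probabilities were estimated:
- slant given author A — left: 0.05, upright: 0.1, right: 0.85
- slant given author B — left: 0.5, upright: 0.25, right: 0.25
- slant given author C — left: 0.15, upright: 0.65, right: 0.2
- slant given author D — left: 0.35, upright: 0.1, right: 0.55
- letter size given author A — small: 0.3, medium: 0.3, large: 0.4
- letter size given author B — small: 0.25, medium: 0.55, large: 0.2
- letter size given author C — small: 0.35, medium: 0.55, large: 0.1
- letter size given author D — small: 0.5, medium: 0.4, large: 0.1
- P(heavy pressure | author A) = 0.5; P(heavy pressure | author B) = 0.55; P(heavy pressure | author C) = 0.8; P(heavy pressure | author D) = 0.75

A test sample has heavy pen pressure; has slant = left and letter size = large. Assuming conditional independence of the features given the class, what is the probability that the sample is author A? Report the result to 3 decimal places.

author A: 0.65 × 0.05 × 0.4 × 0.5 = 0.0065
author B: 0.1 × 0.5 × 0.2 × 0.55 = 0.0055
author C: 0.1 × 0.15 × 0.1 × 0.8 = 0.0012
author D: 0.15 × 0.35 × 0.1 × 0.75 = 0.0039375
P(author A | x) = 0.0065 / 0.0171375 ≈ 0.379

0.379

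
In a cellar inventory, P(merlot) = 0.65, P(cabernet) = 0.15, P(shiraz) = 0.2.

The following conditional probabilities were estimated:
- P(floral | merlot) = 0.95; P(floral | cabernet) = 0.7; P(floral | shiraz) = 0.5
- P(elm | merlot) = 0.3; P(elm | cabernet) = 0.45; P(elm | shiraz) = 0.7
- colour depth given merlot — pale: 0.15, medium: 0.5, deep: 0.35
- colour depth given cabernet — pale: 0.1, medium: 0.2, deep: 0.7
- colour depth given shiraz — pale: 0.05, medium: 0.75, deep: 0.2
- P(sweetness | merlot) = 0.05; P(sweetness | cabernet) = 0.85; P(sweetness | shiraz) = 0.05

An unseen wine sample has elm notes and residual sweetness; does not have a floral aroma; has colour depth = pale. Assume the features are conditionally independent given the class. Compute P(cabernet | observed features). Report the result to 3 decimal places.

merlot: 0.65 × (1−0.95) × 0.3 × 0.15 × 0.05 = 0.000073125
cabernet: 0.15 × (1−0.7) × 0.45 × 0.1 × 0.85 = 0.00172125
shiraz: 0.2 × (1−0.5) × 0.7 × 0.05 × 0.05 = 0.000175
P(cabernet | x) = 0.00172125 / 0.001969375 ≈ 0.874

0.874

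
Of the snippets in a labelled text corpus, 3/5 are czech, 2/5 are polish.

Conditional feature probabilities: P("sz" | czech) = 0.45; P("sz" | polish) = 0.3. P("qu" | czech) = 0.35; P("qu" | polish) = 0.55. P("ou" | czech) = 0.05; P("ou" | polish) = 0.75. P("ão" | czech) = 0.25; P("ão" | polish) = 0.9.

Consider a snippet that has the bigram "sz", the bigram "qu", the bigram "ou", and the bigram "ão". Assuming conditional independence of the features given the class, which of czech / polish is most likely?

czech: 0.6 × 0.45 × 0.35 × 0.05 × 0.25 = 0.00118125
polish: 0.4 × 0.3 × 0.55 × 0.75 × 0.9 = 0.04455
Highest score → polish.

polish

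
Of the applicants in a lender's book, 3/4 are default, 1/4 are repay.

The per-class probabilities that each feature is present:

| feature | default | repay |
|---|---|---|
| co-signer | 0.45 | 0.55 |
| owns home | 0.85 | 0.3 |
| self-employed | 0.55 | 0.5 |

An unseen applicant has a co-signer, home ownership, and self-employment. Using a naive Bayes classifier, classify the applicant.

default

default: 0.75 × 0.45 × 0.85 × 0.55 = 0.15778125
repay: 0.25 × 0.55 × 0.3 × 0.5 = 0.020625
Highest score → default.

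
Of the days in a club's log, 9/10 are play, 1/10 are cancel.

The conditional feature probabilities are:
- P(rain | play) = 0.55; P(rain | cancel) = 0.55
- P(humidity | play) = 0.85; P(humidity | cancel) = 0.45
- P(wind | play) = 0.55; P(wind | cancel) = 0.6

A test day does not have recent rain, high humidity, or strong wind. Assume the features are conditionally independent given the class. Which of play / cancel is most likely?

play: 0.9 × (1−0.55) × (1−0.85) × (1−0.55) = 0.0273375
cancel: 0.1 × (1−0.55) × (1−0.45) × (1−0.6) = 0.0099
Highest score → play.

play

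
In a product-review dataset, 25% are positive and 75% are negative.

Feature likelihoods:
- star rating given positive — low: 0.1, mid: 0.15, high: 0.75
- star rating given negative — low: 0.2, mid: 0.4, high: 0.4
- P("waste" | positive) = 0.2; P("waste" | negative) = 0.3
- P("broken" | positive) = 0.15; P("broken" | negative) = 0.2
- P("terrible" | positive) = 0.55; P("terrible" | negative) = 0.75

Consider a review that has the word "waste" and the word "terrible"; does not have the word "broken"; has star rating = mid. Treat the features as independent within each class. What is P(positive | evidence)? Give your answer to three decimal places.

positive: 0.25 × 0.15 × 0.2 × (1−0.15) × 0.55 = 0.00350625
negative: 0.75 × 0.4 × 0.3 × (1−0.2) × 0.75 = 0.054
P(positive | x) = 0.00350625 / 0.05750625 ≈ 0.061

0.061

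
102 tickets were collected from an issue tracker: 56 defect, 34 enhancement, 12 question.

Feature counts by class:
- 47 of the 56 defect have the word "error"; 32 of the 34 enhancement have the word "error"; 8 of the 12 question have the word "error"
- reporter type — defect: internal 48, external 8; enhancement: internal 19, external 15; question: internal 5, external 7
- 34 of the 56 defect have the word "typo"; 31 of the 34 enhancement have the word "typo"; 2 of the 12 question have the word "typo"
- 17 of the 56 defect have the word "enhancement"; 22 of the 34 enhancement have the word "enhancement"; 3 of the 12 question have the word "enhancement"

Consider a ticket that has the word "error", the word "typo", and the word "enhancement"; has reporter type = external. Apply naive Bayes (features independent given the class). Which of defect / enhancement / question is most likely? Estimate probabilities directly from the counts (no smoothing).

defect: (56/102) × (47/56) × (8/56) × (34/56) × (17/56) ≈ 0.0121325
enhancement: (34/102) × (32/34) × (15/34) × (31/34) × (22/34) ≈ 0.0816561
question: (12/102) × (8/12) × (7/12) × (2/12) × (3/12) ≈ 0.00190632
Highest score → enhancement.

enhancement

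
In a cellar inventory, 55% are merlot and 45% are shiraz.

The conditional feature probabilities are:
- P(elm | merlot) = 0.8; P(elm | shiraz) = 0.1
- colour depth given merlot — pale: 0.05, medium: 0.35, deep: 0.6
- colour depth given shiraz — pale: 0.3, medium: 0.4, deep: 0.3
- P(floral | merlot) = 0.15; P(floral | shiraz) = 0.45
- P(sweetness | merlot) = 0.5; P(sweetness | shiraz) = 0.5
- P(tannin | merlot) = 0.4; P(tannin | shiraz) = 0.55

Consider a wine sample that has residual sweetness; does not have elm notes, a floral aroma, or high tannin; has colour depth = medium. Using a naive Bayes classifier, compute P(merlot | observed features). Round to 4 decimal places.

merlot: 0.55 × (1−0.8) × 0.35 × (1−0.15) × 0.5 × (1−0.4) = 0.0098175
shiraz: 0.45 × (1−0.1) × 0.4 × (1−0.45) × 0.5 × (1−0.55) = 0.0200475
P(merlot | x) = 0.0098175 / 0.029865 ≈ 0.3287

0.3287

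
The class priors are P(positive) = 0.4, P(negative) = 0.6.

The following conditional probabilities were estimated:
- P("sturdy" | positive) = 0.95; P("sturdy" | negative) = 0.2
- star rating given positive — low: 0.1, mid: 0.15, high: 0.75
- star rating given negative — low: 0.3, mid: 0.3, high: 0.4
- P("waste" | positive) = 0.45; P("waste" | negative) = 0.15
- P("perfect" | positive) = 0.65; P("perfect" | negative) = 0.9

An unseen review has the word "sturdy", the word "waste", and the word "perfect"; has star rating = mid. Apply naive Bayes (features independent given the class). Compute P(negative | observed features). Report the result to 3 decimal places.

positive: 0.4 × 0.95 × 0.15 × 0.45 × 0.65 = 0.0166725
negative: 0.6 × 0.2 × 0.3 × 0.15 × 0.9 = 0.00486
P(negative | x) = 0.00486 / 0.0215325 ≈ 0.226

0.226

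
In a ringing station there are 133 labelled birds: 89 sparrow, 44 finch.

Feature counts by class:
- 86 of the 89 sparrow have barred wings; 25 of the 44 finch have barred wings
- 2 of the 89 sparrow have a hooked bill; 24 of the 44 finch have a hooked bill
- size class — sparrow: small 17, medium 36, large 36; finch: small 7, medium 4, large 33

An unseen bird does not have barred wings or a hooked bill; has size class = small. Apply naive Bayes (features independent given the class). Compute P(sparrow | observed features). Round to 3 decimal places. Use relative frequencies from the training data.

sparrow: (89/133) × (3/89) × (87/89) × (17/89) ≈ 0.0042117
finch: (44/133) × (19/44) × (20/44) × (7/44) ≈ 0.0103306
P(sparrow | x) = 0.0042117 / 0.0145423 ≈ 0.290

0.290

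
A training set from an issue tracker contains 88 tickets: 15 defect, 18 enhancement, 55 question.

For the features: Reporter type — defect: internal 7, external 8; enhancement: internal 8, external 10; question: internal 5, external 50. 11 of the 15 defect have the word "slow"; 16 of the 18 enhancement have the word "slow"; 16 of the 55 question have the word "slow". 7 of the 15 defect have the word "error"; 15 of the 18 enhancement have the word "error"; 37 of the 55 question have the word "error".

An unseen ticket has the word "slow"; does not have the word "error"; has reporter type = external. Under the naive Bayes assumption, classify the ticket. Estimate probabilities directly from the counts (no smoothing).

defect: (15/88) × (8/15) × (11/15) × (8/15) ≈ 0.0355556
enhancement: (18/88) × (10/18) × (16/18) × (3/18) ≈ 0.016835
question: (55/88) × (50/55) × (16/55) × (18/55) ≈ 0.0540947
Highest score → question.

question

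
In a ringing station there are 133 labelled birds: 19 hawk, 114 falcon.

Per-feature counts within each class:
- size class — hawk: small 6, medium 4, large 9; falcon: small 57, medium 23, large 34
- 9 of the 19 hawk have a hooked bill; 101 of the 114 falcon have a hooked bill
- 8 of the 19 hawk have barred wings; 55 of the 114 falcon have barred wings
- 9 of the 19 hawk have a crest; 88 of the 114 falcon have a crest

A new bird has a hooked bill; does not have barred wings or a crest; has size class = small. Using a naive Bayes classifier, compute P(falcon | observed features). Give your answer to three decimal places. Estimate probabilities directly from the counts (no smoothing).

hawk: (19/133) × (6/19) × (9/19) × (11/19) × (10/19) ≈ 0.00651139
falcon: (114/133) × (57/114) × (101/114) × (59/114) × (26/114) ≈ 0.0448183
P(falcon | x) = 0.0448183 / 0.05132969 ≈ 0.873

0.873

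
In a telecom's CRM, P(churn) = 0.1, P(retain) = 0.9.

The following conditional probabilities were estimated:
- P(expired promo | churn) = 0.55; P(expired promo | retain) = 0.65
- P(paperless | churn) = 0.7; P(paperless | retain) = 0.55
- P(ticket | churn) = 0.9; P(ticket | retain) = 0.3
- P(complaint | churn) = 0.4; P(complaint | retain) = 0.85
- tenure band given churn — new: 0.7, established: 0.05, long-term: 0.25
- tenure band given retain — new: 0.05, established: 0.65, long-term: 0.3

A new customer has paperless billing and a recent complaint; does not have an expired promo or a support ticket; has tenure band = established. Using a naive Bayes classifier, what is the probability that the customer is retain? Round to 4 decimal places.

0.9991

churn: 0.1 × (1−0.55) × 0.7 × (1−0.9) × 0.4 × 0.05 = 0.000063
retain: 0.9 × (1−0.65) × 0.55 × (1−0.3) × 0.85 × 0.65 = 0.0670044375
P(retain | x) = 0.0670044375 / 0.0670674375 ≈ 0.9991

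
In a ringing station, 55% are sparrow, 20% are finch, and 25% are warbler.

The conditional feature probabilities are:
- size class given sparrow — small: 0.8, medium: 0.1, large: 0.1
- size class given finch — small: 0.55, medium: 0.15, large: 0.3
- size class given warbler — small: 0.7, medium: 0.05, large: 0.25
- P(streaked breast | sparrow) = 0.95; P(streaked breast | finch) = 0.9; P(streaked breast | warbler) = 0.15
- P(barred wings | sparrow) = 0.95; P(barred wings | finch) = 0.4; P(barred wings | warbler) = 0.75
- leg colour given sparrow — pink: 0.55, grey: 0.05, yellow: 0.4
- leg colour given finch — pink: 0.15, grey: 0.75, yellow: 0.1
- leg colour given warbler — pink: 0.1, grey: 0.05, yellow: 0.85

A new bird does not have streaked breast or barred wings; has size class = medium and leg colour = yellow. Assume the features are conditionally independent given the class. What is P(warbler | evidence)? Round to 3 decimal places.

sparrow: 0.55 × 0.1 × (1−0.95) × (1−0.95) × 0.4 = 0.000055
finch: 0.2 × 0.15 × (1−0.9) × (1−0.4) × 0.1 = 0.00018
warbler: 0.25 × 0.05 × (1−0.15) × (1−0.75) × 0.85 = 0.0022578125
P(warbler | x) = 0.0022578125 / 0.0024928125 ≈ 0.906

0.906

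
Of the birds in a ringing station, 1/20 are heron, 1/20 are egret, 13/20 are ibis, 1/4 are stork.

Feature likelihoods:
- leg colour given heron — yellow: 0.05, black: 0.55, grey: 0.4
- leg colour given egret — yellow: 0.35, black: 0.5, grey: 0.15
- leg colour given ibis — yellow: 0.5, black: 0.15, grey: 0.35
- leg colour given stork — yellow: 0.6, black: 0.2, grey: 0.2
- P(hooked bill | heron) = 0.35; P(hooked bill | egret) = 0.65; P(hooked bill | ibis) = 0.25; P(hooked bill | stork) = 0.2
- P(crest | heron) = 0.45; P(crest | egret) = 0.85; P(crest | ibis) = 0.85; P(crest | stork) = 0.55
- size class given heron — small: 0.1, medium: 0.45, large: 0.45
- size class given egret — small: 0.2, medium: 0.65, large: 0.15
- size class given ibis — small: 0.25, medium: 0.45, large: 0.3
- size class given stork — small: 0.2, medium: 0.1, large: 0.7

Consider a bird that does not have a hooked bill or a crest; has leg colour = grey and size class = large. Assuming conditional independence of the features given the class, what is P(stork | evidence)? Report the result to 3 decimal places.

0.535

heron: 0.05 × 0.4 × (1−0.35) × (1−0.45) × 0.45 = 0.0032175
egret: 0.05 × 0.15 × (1−0.65) × (1−0.85) × 0.15 = 0.0000590625
ibis: 0.65 × 0.35 × (1−0.25) × (1−0.85) × 0.3 = 0.007678125
stork: 0.25 × 0.2 × (1−0.2) × (1−0.55) × 0.7 = 0.0126
P(stork | x) = 0.0126 / 0.0235546875 ≈ 0.535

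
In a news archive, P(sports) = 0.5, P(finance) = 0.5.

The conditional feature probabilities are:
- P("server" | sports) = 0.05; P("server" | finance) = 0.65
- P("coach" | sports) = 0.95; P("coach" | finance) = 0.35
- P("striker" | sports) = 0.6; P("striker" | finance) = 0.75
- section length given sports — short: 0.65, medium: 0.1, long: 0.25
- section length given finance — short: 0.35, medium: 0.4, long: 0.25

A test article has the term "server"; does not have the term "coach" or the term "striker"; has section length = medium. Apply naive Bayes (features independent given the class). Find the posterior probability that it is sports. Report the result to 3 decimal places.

0.002

sports: 0.5 × 0.05 × (1−0.95) × (1−0.6) × 0.1 = 0.00005
finance: 0.5 × 0.65 × (1−0.35) × (1−0.75) × 0.4 = 0.021125
P(sports | x) = 0.00005 / 0.021175 ≈ 0.002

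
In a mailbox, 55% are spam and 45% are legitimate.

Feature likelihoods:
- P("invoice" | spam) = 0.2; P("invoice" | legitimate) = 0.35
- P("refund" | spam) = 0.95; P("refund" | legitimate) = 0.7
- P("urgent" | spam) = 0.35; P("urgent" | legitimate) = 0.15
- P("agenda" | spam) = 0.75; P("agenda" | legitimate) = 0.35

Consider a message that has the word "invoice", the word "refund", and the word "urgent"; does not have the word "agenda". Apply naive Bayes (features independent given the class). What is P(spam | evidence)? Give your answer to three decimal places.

spam: 0.55 × 0.2 × 0.95 × 0.35 × (1−0.75) = 0.00914375
legitimate: 0.45 × 0.35 × 0.7 × 0.15 × (1−0.35) = 0.010749375
P(spam | x) = 0.00914375 / 0.019893125 ≈ 0.460

0.460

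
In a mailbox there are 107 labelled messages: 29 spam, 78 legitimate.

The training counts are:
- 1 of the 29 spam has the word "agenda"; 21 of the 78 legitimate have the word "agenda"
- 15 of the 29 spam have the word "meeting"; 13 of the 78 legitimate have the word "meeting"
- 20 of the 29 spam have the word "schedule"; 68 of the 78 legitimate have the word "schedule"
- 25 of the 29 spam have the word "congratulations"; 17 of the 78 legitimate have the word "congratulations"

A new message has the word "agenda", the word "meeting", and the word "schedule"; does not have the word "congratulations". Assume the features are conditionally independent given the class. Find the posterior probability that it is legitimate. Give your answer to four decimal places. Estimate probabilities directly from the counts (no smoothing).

spam: (29/107) × (1/29) × (15/29) × (20/29) × (4/29) ≈ 0.000459837
legitimate: (78/107) × (21/78) × (13/78) × (68/78) × (61/78) ≈ 0.0223015
P(legitimate | x) = 0.0223015 / 0.022761337 ≈ 0.9798

0.9798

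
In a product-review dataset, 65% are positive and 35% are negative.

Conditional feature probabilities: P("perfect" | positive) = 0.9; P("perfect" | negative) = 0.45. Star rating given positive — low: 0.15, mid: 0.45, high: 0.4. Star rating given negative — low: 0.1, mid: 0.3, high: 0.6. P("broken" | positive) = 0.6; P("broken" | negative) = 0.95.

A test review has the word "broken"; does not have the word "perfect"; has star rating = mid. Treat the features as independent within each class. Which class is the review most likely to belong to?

positive: 0.65 × (1−0.9) × 0.45 × 0.6 = 0.01755
negative: 0.35 × (1−0.45) × 0.3 × 0.95 = 0.0548625
Highest score → negative.

negative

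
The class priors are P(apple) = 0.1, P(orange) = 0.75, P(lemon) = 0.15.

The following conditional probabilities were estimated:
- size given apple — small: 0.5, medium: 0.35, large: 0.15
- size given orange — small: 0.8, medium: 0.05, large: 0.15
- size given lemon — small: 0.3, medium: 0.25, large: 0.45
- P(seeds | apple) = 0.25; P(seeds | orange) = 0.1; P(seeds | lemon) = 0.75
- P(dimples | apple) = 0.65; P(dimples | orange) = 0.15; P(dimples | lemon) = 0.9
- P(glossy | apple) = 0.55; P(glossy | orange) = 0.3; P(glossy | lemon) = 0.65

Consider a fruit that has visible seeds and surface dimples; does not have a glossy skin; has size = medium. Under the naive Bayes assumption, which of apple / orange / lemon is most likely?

lemon

apple: 0.1 × 0.35 × 0.25 × 0.65 × (1−0.55) = 0.002559375
orange: 0.75 × 0.05 × 0.1 × 0.15 × (1−0.3) = 0.00039375
lemon: 0.15 × 0.25 × 0.75 × 0.9 × (1−0.65) = 0.008859375
Highest score → lemon.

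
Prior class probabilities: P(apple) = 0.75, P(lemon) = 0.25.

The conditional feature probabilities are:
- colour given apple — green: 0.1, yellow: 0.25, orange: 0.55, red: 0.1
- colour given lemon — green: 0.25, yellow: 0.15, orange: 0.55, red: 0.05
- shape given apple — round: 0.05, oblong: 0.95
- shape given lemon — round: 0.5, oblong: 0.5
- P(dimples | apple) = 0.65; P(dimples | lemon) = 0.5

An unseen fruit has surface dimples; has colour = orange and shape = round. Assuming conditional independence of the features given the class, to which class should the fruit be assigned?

lemon

apple: 0.75 × 0.55 × 0.05 × 0.65 = 0.01340625
lemon: 0.25 × 0.55 × 0.5 × 0.5 = 0.034375
Highest score → lemon.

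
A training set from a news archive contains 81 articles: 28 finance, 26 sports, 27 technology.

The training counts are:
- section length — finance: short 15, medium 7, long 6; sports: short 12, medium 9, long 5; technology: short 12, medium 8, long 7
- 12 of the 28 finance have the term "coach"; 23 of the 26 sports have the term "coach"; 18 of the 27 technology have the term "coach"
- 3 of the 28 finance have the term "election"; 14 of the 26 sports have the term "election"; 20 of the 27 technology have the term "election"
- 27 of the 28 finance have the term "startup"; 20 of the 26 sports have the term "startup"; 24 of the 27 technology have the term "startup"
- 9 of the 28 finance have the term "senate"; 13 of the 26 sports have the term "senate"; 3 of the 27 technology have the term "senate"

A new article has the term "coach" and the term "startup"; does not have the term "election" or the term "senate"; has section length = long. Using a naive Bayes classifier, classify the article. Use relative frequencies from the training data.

finance: (28/81) × (6/28) × (12/28) × (25/28) × (27/28) × (19/28) ≈ 0.018547
sports: (26/81) × (5/26) × (23/26) × (12/26) × (20/26) × (13/26) ≈ 0.00969335
technology: (27/81) × (7/27) × (18/27) × (7/27) × (24/27) × (24/27) ≈ 0.0118019
Highest score → finance.

finance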